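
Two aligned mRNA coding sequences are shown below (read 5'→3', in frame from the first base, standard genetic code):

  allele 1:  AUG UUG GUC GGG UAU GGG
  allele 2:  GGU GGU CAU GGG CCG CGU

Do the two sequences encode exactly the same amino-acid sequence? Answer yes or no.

Codon 1: AUG Met / GGU Gly — nonsynonymous.
Codon 2: UUG Leu / GGU Gly — nonsynonymous.
Codon 3: GUC Val / CAU His — nonsynonymous.
Codon 4: GGG Gly / GGG Gly — identical.
Codon 5: UAU Tyr / CCG Pro — nonsynonymous.
Codon 6: GGG Gly / CGU Arg — nonsynonymous.
Nonsynonymous differences: 5 → different protein.

no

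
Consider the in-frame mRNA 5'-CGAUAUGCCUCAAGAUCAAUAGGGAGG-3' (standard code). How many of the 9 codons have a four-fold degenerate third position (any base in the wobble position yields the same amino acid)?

Codon 1 CGA (Arg): third position 4-fold.
Codon 2 UAU (Tyr): third position 2-fold.
Codon 3 GCC (Ala): third position 4-fold.
Codon 4 UCA (Ser): third position 4-fold.
Codon 5 AGA (Arg): third position 2-fold.
Codon 6 UCA (Ser): third position 4-fold.
Codon 7 AUA (Ile): third position 3-fold.
Codon 8 GGG (Gly): third position 4-fold.
Codon 9 AGG (Arg): third position 2-fold.
Four-fold degenerate third positions: 5.

5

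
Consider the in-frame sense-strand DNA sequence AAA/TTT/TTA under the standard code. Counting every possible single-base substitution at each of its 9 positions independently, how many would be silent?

4

Codon 1 (AAA, Lys): 1 synonymous substitution.
Codon 2 (TTT, Phe): 1 synonymous substitution.
Codon 3 (TTA, Leu): 2 synonymous substitutions.
Total: 1 + 1 + 2 = 4.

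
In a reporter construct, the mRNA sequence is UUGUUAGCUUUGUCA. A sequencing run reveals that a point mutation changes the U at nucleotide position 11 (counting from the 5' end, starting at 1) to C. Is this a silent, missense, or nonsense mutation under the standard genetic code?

missense

Position 11 falls in codon 4: UUG → Leu.
After the substitution the codon is UCG → Ser.
Leu ≠ Ser, so this is a missense mutation.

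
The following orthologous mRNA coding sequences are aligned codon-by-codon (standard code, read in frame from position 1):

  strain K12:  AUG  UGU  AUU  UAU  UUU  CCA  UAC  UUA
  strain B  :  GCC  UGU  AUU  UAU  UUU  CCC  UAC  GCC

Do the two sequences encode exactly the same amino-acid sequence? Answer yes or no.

no

Codon 1: AUG Met / GCC Ala — nonsynonymous.
Codon 2: UGU Cys / UGU Cys — identical.
Codon 3: AUU Ile / AUU Ile — identical.
Codon 4: UAU Tyr / UAU Tyr — identical.
Codon 5: UUU Phe / UUU Phe — identical.
Codon 6: CCA Pro / CCC Pro — synonymous.
Codon 7: UAC Tyr / UAC Tyr — identical.
Codon 8: UUA Leu / GCC Ala — nonsynonymous.
Nonsynonymous differences: 2 → different protein.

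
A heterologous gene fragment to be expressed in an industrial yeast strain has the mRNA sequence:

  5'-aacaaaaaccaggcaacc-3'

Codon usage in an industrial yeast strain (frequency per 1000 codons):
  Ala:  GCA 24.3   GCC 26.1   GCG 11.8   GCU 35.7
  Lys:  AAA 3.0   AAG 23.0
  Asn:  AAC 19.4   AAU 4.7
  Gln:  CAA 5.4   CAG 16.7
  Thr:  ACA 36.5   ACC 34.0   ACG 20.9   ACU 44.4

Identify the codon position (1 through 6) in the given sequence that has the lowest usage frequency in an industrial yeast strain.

Codon 1 AAC (Asn): 19.4 per 1000.
Codon 2 AAA (Lys): 3.0 per 1000.
Codon 3 AAC (Asn): 19.4 per 1000.
Codon 4 CAG (Gln): 16.7 per 1000.
Codon 5 GCA (Ala): 24.3 per 1000.
Codon 6 ACC (Thr): 34.0 per 1000.
Lowest frequency is 3.0 at codon 2.

2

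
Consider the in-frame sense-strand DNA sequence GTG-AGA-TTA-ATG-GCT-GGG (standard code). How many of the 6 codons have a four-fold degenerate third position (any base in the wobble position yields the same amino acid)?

3

Codon 1 GTG (Val): third position 4-fold.
Codon 2 AGA (Arg): third position 2-fold.
Codon 3 TTA (Leu): third position 2-fold.
Codon 4 ATG (Met): third position 1-fold.
Codon 5 GCT (Ala): third position 4-fold.
Codon 6 GGG (Gly): third position 4-fold.
Four-fold degenerate third positions: 3.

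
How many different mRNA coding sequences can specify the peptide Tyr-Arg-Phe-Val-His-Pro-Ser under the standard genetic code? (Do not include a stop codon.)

4608

Tyr: 2 codons.
Arg: 6 codons.
Phe: 2 codons.
Val: 4 codons.
His: 2 codons.
Pro: 4 codons.
Ser: 6 codons.
2 × 6 × 2 × 4 × 2 × 4 × 6 = 4608.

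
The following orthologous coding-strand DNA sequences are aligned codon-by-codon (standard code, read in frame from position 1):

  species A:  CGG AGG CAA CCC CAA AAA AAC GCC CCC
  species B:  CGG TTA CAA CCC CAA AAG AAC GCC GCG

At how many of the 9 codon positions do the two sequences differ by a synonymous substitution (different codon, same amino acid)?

1

Codon 1: CGG Arg / CGG Arg — identical.
Codon 2: AGG Arg / TTA Leu — nonsynonymous.
Codon 3: CAA Gln / CAA Gln — identical.
Codon 4: CCC Pro / CCC Pro — identical.
Codon 5: CAA Gln / CAA Gln — identical.
Codon 6: AAA Lys / AAG Lys — synonymous.
Codon 7: AAC Asn / AAC Asn — identical.
Codon 8: GCC Ala / GCC Ala — identical.
Codon 9: CCC Pro / GCG Ala — nonsynonymous.
Synonymous differences: 1.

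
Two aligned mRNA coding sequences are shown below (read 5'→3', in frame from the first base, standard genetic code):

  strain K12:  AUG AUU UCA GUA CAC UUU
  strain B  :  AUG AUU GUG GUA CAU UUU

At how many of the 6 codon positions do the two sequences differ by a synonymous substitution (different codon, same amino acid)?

Codon 1: AUG Met / AUG Met — identical.
Codon 2: AUU Ile / AUU Ile — identical.
Codon 3: UCA Ser / GUG Val — nonsynonymous.
Codon 4: GUA Val / GUA Val — identical.
Codon 5: CAC His / CAU His — synonymous.
Codon 6: UUU Phe / UUU Phe — identical.
Synonymous differences: 1.

1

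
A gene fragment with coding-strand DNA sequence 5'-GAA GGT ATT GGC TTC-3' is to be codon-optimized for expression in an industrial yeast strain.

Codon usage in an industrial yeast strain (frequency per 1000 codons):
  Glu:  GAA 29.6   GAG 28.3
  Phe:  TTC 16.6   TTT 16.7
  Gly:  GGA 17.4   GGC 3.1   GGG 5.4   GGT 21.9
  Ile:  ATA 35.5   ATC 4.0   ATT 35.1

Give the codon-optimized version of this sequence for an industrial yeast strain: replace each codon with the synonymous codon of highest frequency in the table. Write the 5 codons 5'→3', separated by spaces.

Codon 1 (Glu): best is GAA at 29.6.
Codon 2 (Gly): best is GGT at 21.9.
Codon 3 (Ile): best is ATA at 35.5.
Codon 4 (Gly): best is GGT at 21.9.
Codon 5 (Phe): best is TTT at 16.7.

GAA GGT ATA GGT TTT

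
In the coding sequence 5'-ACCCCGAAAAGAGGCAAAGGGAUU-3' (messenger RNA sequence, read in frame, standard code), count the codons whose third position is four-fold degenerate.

Codon 1 ACC (Thr): third position 4-fold.
Codon 2 CCG (Pro): third position 4-fold.
Codon 3 AAA (Lys): third position 2-fold.
Codon 4 AGA (Arg): third position 2-fold.
Codon 5 GGC (Gly): third position 4-fold.
Codon 6 AAA (Lys): third position 2-fold.
Codon 7 GGG (Gly): third position 4-fold.
Codon 8 AUU (Ile): third position 3-fold.
Four-fold degenerate third positions: 4.

4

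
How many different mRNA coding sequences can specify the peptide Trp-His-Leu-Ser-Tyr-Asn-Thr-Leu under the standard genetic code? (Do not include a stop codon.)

6912

Trp: 1 codon.
His: 2 codons.
Leu: 6 codons.
Ser: 6 codons.
Tyr: 2 codons.
Asn: 2 codons.
Thr: 4 codons.
Leu: 6 codons.
1 × 2 × 6 × 6 × 2 × 2 × 4 × 6 = 6912.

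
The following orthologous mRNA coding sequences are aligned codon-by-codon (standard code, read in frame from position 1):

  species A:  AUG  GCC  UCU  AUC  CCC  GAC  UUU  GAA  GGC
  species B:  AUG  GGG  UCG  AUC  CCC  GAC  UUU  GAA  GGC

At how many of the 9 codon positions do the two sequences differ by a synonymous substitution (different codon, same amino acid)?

1

Codon 1: AUG Met / AUG Met — identical.
Codon 2: GCC Ala / GGG Gly — nonsynonymous.
Codon 3: UCU Ser / UCG Ser — synonymous.
Codon 4: AUC Ile / AUC Ile — identical.
Codon 5: CCC Pro / CCC Pro — identical.
Codon 6: GAC Asp / GAC Asp — identical.
Codon 7: UUU Phe / UUU Phe — identical.
Codon 8: GAA Glu / GAA Glu — identical.
Codon 9: GGC Gly / GGC Gly — identical.
Synonymous differences: 1.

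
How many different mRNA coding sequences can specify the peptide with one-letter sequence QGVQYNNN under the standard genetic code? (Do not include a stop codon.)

Gln: 2 codons.
Gly: 4 codons.
Val: 4 codons.
Gln: 2 codons.
Tyr: 2 codons.
Asn: 2 codons.
Asn: 2 codons.
Asn: 2 codons.
2 × 4 × 4 × 2 × 2 × 2 × 2 × 2 = 1024.

1024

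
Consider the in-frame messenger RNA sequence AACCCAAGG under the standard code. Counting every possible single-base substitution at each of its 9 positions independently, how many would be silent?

Codon 1 (AAC, Asn): 1 synonymous substitution.
Codon 2 (CCA, Pro): 3 synonymous substitutions.
Codon 3 (AGG, Arg): 2 synonymous substitutions.
Total: 1 + 3 + 2 = 6.

6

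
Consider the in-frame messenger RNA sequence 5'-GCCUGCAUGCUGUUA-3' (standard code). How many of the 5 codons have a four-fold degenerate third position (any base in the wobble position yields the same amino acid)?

2

Codon 1 GCC (Ala): third position 4-fold.
Codon 2 UGC (Cys): third position 2-fold.
Codon 3 AUG (Met): third position 1-fold.
Codon 4 CUG (Leu): third position 4-fold.
Codon 5 UUA (Leu): third position 2-fold.
Four-fold degenerate third positions: 2.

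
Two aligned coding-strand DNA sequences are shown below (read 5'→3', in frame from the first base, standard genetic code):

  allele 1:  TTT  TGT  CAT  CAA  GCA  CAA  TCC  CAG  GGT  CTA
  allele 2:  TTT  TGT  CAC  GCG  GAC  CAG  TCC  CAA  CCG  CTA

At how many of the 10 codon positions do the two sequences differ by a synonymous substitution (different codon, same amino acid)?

3

Codon 1: TTT Phe / TTT Phe — identical.
Codon 2: TGT Cys / TGT Cys — identical.
Codon 3: CAT His / CAC His — synonymous.
Codon 4: CAA Gln / GCG Ala — nonsynonymous.
Codon 5: GCA Ala / GAC Asp — nonsynonymous.
Codon 6: CAA Gln / CAG Gln — synonymous.
Codon 7: TCC Ser / TCC Ser — identical.
Codon 8: CAG Gln / CAA Gln — synonymous.
Codon 9: GGT Gly / CCG Pro — nonsynonymous.
Codon 10: CTA Leu / CTA Leu — identical.
Synonymous differences: 3.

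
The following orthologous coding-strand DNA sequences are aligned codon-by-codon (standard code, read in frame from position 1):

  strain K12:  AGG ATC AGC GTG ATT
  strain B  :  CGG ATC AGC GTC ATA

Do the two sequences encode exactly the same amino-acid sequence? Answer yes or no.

yes

Codon 1: AGG Arg / CGG Arg — synonymous.
Codon 2: ATC Ile / ATC Ile — identical.
Codon 3: AGC Ser / AGC Ser — identical.
Codon 4: GTG Val / GTC Val — synonymous.
Codon 5: ATT Ile / ATA Ile — synonymous.
Nonsynonymous differences: 0 → same protein.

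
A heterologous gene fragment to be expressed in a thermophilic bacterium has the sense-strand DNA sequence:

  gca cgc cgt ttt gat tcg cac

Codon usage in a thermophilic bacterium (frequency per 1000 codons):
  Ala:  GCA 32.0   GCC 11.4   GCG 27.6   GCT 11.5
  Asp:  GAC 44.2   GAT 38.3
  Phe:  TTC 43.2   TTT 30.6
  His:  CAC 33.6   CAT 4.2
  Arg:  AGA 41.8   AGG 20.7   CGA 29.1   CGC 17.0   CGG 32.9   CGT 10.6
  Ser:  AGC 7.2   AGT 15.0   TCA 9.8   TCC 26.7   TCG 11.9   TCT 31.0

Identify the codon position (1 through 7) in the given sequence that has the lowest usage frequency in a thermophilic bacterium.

Codon 1 GCA (Ala): 32.0 per 1000.
Codon 2 CGC (Arg): 17.0 per 1000.
Codon 3 CGT (Arg): 10.6 per 1000.
Codon 4 TTT (Phe): 30.6 per 1000.
Codon 5 GAT (Asp): 38.3 per 1000.
Codon 6 TCG (Ser): 11.9 per 1000.
Codon 7 CAC (His): 33.6 per 1000.
Lowest frequency is 10.6 at codon 3.

3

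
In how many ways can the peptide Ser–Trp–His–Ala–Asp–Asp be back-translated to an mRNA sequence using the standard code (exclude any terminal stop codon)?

Ser: 6 codons.
Trp: 1 codon.
His: 2 codons.
Ala: 4 codons.
Asp: 2 codons.
Asp: 2 codons.
6 × 1 × 2 × 4 × 2 × 2 = 192.

192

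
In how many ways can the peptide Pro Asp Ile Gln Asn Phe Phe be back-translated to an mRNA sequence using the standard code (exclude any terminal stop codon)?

384

Pro: 4 codons.
Asp: 2 codons.
Ile: 3 codons.
Gln: 2 codons.
Asn: 2 codons.
Phe: 2 codons.
Phe: 2 codons.
4 × 2 × 3 × 2 × 2 × 2 × 2 = 384.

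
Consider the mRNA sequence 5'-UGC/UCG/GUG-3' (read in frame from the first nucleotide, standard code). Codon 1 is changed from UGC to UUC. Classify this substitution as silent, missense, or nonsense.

Position 2 falls in codon 1: UGC → Cys.
After the substitution the codon is UUC → Phe.
Cys ≠ Phe, so this is a missense mutation.

missense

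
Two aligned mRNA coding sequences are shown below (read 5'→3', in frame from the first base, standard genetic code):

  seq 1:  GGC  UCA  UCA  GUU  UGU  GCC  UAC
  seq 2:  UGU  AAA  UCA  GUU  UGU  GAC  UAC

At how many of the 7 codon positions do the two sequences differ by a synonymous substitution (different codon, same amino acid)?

0

Codon 1: GGC Gly / UGU Cys — nonsynonymous.
Codon 2: UCA Ser / AAA Lys — nonsynonymous.
Codon 3: UCA Ser / UCA Ser — identical.
Codon 4: GUU Val / GUU Val — identical.
Codon 5: UGU Cys / UGU Cys — identical.
Codon 6: GCC Ala / GAC Asp — nonsynonymous.
Codon 7: UAC Tyr / UAC Tyr — identical.
Synonymous differences: 0.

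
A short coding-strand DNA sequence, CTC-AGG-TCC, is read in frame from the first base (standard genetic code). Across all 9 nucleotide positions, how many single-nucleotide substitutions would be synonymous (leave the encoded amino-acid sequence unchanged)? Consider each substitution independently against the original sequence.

8

Codon 1 (CTC, Leu): 3 synonymous substitutions.
Codon 2 (AGG, Arg): 2 synonymous substitutions.
Codon 3 (TCC, Ser): 3 synonymous substitutions.
Total: 3 + 2 + 3 = 8.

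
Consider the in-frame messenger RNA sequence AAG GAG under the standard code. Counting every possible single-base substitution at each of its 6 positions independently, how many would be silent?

Codon 1 (AAG, Lys): 1 synonymous substitution.
Codon 2 (GAG, Glu): 1 synonymous substitution.
Total: 1 + 1 = 2.

2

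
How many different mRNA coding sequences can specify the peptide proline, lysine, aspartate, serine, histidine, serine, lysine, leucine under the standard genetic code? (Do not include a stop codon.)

13824

Pro: 4 codons.
Lys: 2 codons.
Asp: 2 codons.
Ser: 6 codons.
His: 2 codons.
Ser: 6 codons.
Lys: 2 codons.
Leu: 6 codons.
4 × 2 × 2 × 6 × 2 × 6 × 2 × 6 = 13824.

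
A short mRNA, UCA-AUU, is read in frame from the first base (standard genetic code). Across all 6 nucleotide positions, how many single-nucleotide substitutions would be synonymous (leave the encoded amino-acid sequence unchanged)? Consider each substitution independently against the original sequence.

Codon 1 (UCA, Ser): 3 synonymous substitutions.
Codon 2 (AUU, Ile): 2 synonymous substitutions.
Total: 3 + 2 = 5.

5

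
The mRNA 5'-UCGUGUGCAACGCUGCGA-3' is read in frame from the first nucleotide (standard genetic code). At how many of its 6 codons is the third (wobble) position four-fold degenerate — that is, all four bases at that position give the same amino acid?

5

Codon 1 UCG (Ser): third position 4-fold.
Codon 2 UGU (Cys): third position 2-fold.
Codon 3 GCA (Ala): third position 4-fold.
Codon 4 ACG (Thr): third position 4-fold.
Codon 5 CUG (Leu): third position 4-fold.
Codon 6 CGA (Arg): third position 4-fold.
Four-fold degenerate third positions: 5.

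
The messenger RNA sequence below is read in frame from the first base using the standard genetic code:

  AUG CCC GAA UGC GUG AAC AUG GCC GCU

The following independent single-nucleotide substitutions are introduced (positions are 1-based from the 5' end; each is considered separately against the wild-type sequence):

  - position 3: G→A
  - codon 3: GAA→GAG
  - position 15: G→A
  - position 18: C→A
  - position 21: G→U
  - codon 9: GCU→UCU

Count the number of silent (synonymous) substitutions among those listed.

2

Codon 1: AUG (Met) → AUA (Ile) — missense.
Codon 3: GAA (Glu) → GAG (Glu) — synonymous.
Codon 5: GUG (Val) → GUA (Val) — synonymous.
Codon 6: AAC (Asn) → AAA (Lys) — missense.
Codon 7: AUG (Met) → AUU (Ile) — missense.
Codon 9: GCU (Ala) → UCU (Ser) — missense.
Synonymous: 2 of 6.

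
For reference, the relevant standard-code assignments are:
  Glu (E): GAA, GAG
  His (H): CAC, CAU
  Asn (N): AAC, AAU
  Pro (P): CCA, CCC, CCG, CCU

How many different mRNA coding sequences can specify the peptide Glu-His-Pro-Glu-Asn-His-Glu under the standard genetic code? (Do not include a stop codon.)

Glu: 2 codons.
His: 2 codons.
Pro: 4 codons.
Glu: 2 codons.
Asn: 2 codons.
His: 2 codons.
Glu: 2 codons.
2 × 2 × 4 × 2 × 2 × 2 × 2 = 256.

256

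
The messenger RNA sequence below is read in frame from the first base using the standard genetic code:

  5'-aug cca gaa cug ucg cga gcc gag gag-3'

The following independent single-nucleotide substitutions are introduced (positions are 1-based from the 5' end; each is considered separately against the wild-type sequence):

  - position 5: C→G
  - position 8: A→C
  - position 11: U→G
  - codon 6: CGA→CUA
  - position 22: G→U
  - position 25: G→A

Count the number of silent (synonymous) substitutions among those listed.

Codon 2: CCA (Pro) → CGA (Arg) — missense.
Codon 3: GAA (Glu) → GCA (Ala) — missense.
Codon 4: CUG (Leu) → CGG (Arg) — missense.
Codon 6: CGA (Arg) → CUA (Leu) — missense.
Codon 8: GAG (Glu) → UAG (Stop) — nonsense.
Codon 9: GAG (Glu) → AAG (Lys) — missense.
Synonymous: 0 of 6.

0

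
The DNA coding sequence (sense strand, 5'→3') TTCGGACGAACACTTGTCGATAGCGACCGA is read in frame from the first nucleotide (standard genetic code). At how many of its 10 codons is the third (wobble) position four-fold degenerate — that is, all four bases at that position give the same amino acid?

6

Codon 1 TTC (Phe): third position 2-fold.
Codon 2 GGA (Gly): third position 4-fold.
Codon 3 CGA (Arg): third position 4-fold.
Codon 4 ACA (Thr): third position 4-fold.
Codon 5 CTT (Leu): third position 4-fold.
Codon 6 GTC (Val): third position 4-fold.
Codon 7 GAT (Asp): third position 2-fold.
Codon 8 AGC (Ser): third position 2-fold.
Codon 9 GAC (Asp): third position 2-fold.
Codon 10 CGA (Arg): third position 4-fold.
Four-fold degenerate third positions: 6.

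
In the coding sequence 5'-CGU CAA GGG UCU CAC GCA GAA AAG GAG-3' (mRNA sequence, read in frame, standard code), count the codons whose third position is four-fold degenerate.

Codon 1 CGU (Arg): third position 4-fold.
Codon 2 CAA (Gln): third position 2-fold.
Codon 3 GGG (Gly): third position 4-fold.
Codon 4 UCU (Ser): third position 4-fold.
Codon 5 CAC (His): third position 2-fold.
Codon 6 GCA (Ala): third position 4-fold.
Codon 7 GAA (Glu): third position 2-fold.
Codon 8 AAG (Lys): third position 2-fold.
Codon 9 GAG (Glu): third position 2-fold.
Four-fold degenerate third positions: 4.

4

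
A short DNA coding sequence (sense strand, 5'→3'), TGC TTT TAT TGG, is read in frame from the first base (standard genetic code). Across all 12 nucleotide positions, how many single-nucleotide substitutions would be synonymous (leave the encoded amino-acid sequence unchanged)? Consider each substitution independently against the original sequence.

3

Codon 1 (TGC, Cys): 1 synonymous substitution.
Codon 2 (TTT, Phe): 1 synonymous substitution.
Codon 3 (TAT, Tyr): 1 synonymous substitution.
Codon 4 (TGG, Trp): 0 synonymous substitutions.
Total: 1 + 1 + 1 + 0 = 3.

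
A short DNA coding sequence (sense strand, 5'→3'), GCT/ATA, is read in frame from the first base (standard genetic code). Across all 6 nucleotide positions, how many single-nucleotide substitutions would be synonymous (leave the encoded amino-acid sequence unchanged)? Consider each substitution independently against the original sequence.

5

Codon 1 (GCT, Ala): 3 synonymous substitutions.
Codon 2 (ATA, Ile): 2 synonymous substitutions.
Total: 3 + 2 = 5.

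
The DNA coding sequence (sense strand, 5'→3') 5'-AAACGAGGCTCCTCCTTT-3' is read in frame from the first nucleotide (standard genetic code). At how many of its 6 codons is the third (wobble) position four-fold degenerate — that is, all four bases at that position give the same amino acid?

4

Codon 1 AAA (Lys): third position 2-fold.
Codon 2 CGA (Arg): third position 4-fold.
Codon 3 GGC (Gly): third position 4-fold.
Codon 4 TCC (Ser): third position 4-fold.
Codon 5 TCC (Ser): third position 4-fold.
Codon 6 TTT (Phe): third position 2-fold.
Four-fold degenerate third positions: 4.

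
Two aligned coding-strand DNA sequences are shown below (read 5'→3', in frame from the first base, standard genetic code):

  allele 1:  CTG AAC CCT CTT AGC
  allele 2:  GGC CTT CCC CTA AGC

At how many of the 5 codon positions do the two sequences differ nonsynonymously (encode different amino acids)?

Codon 1: CTG Leu / GGC Gly — nonsynonymous.
Codon 2: AAC Asn / CTT Leu — nonsynonymous.
Codon 3: CCT Pro / CCC Pro — synonymous.
Codon 4: CTT Leu / CTA Leu — synonymous.
Codon 5: AGC Ser / AGC Ser — identical.
Nonsynonymous differences: 2.

2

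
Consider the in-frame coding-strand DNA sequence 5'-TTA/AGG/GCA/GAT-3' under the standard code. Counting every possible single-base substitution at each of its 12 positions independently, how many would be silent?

8

Codon 1 (TTA, Leu): 2 synonymous substitutions.
Codon 2 (AGG, Arg): 2 synonymous substitutions.
Codon 3 (GCA, Ala): 3 synonymous substitutions.
Codon 4 (GAT, Asp): 1 synonymous substitution.
Total: 2 + 2 + 3 + 1 = 8.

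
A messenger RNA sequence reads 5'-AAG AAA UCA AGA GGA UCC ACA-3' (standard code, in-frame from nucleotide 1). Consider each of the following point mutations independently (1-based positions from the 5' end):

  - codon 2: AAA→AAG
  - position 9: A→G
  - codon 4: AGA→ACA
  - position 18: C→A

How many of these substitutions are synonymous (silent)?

Codon 2: AAA (Lys) → AAG (Lys) — synonymous.
Codon 3: UCA (Ser) → UCG (Ser) — synonymous.
Codon 4: AGA (Arg) → ACA (Thr) — missense.
Codon 6: UCC (Ser) → UCA (Ser) — synonymous.
Synonymous: 3 of 4.

3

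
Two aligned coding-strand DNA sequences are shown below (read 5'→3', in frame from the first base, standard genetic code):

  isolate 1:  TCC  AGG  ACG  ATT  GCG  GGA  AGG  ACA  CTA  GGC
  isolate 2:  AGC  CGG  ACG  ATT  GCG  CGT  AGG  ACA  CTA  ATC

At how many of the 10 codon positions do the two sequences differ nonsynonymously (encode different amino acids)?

Codon 1: TCC Ser / AGC Ser — synonymous.
Codon 2: AGG Arg / CGG Arg — synonymous.
Codon 3: ACG Thr / ACG Thr — identical.
Codon 4: ATT Ile / ATT Ile — identical.
Codon 5: GCG Ala / GCG Ala — identical.
Codon 6: GGA Gly / CGT Arg — nonsynonymous.
Codon 7: AGG Arg / AGG Arg — identical.
Codon 8: ACA Thr / ACA Thr — identical.
Codon 9: CTA Leu / CTA Leu — identical.
Codon 10: GGC Gly / ATC Ile — nonsynonymous.
Nonsynonymous differences: 2.

2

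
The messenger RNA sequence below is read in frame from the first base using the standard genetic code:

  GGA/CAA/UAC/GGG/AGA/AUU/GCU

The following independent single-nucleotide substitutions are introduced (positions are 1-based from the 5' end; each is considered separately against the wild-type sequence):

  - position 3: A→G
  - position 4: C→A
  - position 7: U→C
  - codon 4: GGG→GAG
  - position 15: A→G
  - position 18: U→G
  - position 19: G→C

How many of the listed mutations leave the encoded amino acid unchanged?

2

Codon 1: GGA (Gly) → GGG (Gly) — synonymous.
Codon 2: CAA (Gln) → AAA (Lys) — missense.
Codon 3: UAC (Tyr) → CAC (His) — missense.
Codon 4: GGG (Gly) → GAG (Glu) — missense.
Codon 5: AGA (Arg) → AGG (Arg) — synonymous.
Codon 6: AUU (Ile) → AUG (Met) — missense.
Codon 7: GCU (Ala) → CCU (Pro) — missense.
Synonymous: 2 of 7.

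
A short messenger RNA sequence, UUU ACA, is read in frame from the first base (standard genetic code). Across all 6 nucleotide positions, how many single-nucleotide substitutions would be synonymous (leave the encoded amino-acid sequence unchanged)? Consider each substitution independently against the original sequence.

Codon 1 (UUU, Phe): 1 synonymous substitution.
Codon 2 (ACA, Thr): 3 synonymous substitutions.
Total: 1 + 3 = 4.

4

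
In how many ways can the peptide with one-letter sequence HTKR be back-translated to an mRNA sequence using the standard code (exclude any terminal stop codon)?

His: 2 codons.
Thr: 4 codons.
Lys: 2 codons.
Arg: 6 codons.
2 × 4 × 2 × 6 = 96.

96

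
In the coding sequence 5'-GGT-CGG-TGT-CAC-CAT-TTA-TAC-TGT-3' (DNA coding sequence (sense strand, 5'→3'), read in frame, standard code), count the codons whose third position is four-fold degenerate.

2

Codon 1 GGT (Gly): third position 4-fold.
Codon 2 CGG (Arg): third position 4-fold.
Codon 3 TGT (Cys): third position 2-fold.
Codon 4 CAC (His): third position 2-fold.
Codon 5 CAT (His): third position 2-fold.
Codon 6 TTA (Leu): third position 2-fold.
Codon 7 TAC (Tyr): third position 2-fold.
Codon 8 TGT (Cys): third position 2-fold.
Four-fold degenerate third positions: 2.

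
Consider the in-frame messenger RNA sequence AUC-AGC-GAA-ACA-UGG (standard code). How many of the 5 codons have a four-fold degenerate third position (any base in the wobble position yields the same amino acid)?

Codon 1 AUC (Ile): third position 3-fold.
Codon 2 AGC (Ser): third position 2-fold.
Codon 3 GAA (Glu): third position 2-fold.
Codon 4 ACA (Thr): third position 4-fold.
Codon 5 UGG (Trp): third position 1-fold.
Four-fold degenerate third positions: 1.

1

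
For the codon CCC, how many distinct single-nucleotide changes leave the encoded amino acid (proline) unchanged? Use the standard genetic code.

3

Position 1: none → 0 synonymous.
Position 2: none → 0 synonymous.
Position 3: CCU, CCA, CCG → 3 synonymous.
Total: 0 + 0 + 3 = 3.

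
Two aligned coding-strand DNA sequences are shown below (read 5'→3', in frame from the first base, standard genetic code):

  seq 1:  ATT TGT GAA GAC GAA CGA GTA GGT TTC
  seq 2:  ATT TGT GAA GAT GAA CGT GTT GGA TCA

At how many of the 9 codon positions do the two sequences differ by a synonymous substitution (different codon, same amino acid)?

Codon 1: ATT Ile / ATT Ile — identical.
Codon 2: TGT Cys / TGT Cys — identical.
Codon 3: GAA Glu / GAA Glu — identical.
Codon 4: GAC Asp / GAT Asp — synonymous.
Codon 5: GAA Glu / GAA Glu — identical.
Codon 6: CGA Arg / CGT Arg — synonymous.
Codon 7: GTA Val / GTT Val — synonymous.
Codon 8: GGT Gly / GGA Gly — synonymous.
Codon 9: TTC Phe / TCA Ser — nonsynonymous.
Synonymous differences: 4.

4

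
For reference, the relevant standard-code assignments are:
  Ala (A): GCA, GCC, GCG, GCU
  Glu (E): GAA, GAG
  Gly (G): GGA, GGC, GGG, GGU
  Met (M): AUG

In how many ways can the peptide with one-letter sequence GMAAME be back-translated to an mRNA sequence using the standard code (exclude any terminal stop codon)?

Gly: 4 codons.
Met: 1 codon.
Ala: 4 codons.
Ala: 4 codons.
Met: 1 codon.
Glu: 2 codons.
4 × 1 × 4 × 4 × 1 × 2 = 128.

128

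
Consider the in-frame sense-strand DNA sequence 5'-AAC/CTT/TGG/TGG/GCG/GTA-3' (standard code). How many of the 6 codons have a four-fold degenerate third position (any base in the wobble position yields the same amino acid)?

3

Codon 1 AAC (Asn): third position 2-fold.
Codon 2 CTT (Leu): third position 4-fold.
Codon 3 TGG (Trp): third position 1-fold.
Codon 4 TGG (Trp): third position 1-fold.
Codon 5 GCG (Ala): third position 4-fold.
Codon 6 GTA (Val): third position 4-fold.
Four-fold degenerate third positions: 3.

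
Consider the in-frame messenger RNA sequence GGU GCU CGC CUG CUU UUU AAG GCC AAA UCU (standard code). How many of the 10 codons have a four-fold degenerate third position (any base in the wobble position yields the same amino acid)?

Codon 1 GGU (Gly): third position 4-fold.
Codon 2 GCU (Ala): third position 4-fold.
Codon 3 CGC (Arg): third position 4-fold.
Codon 4 CUG (Leu): third position 4-fold.
Codon 5 CUU (Leu): third position 4-fold.
Codon 6 UUU (Phe): third position 2-fold.
Codon 7 AAG (Lys): third position 2-fold.
Codon 8 GCC (Ala): third position 4-fold.
Codon 9 AAA (Lys): third position 2-fold.
Codon 10 UCU (Ser): third position 4-fold.
Four-fold degenerate third positions: 7.

7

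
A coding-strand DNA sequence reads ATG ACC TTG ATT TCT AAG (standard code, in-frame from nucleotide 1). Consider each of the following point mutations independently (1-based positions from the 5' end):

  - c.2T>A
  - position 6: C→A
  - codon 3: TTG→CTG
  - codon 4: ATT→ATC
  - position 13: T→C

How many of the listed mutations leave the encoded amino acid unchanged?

Codon 1: ATG (Met) → AAG (Lys) — missense.
Codon 2: ACC (Thr) → ACA (Thr) — synonymous.
Codon 3: TTG (Leu) → CTG (Leu) — synonymous.
Codon 4: ATT (Ile) → ATC (Ile) — synonymous.
Codon 5: TCT (Ser) → CCT (Pro) — missense.
Synonymous: 3 of 5.

3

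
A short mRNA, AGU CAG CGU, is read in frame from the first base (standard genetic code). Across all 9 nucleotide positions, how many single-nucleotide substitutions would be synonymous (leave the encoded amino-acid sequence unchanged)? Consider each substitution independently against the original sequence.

Codon 1 (AGU, Ser): 1 synonymous substitution.
Codon 2 (CAG, Gln): 1 synonymous substitution.
Codon 3 (CGU, Arg): 3 synonymous substitutions.
Total: 1 + 1 + 3 = 5.

5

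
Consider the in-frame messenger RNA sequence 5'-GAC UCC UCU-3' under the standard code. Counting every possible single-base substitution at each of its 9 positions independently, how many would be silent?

Codon 1 (GAC, Asp): 1 synonymous substitution.
Codon 2 (UCC, Ser): 3 synonymous substitutions.
Codon 3 (UCU, Ser): 3 synonymous substitutions.
Total: 1 + 3 + 3 = 7.

7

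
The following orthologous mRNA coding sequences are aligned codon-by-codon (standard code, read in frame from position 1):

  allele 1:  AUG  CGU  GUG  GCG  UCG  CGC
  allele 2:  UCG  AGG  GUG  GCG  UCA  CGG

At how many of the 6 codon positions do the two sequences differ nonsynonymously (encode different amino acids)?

1

Codon 1: AUG Met / UCG Ser — nonsynonymous.
Codon 2: CGU Arg / AGG Arg — synonymous.
Codon 3: GUG Val / GUG Val — identical.
Codon 4: GCG Ala / GCG Ala — identical.
Codon 5: UCG Ser / UCA Ser — synonymous.
Codon 6: CGC Arg / CGG Arg — synonymous.
Nonsynonymous differences: 1.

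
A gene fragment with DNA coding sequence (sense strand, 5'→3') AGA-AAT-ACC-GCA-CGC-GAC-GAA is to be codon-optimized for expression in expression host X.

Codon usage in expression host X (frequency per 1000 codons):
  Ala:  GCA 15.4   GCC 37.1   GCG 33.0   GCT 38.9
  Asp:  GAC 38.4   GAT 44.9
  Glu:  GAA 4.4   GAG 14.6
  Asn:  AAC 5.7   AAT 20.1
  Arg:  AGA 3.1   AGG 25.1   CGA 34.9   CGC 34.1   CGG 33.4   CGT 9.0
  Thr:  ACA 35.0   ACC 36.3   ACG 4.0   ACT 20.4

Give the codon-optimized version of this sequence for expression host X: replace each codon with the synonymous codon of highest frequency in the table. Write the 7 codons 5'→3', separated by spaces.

CGA AAT ACC GCT CGA GAT GAG

Codon 1 (Arg): best is CGA at 34.9.
Codon 2 (Asn): best is AAT at 20.1.
Codon 3 (Thr): best is ACC at 36.3.
Codon 4 (Ala): best is GCT at 38.9.
Codon 5 (Arg): best is CGA at 34.9.
Codon 6 (Asp): best is GAT at 44.9.
Codon 7 (Glu): best is GAG at 14.6.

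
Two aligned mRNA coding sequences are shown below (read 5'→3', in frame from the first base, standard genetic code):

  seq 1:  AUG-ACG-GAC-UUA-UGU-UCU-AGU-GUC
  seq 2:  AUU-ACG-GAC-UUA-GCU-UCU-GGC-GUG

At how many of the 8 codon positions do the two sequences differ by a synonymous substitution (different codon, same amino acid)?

1

Codon 1: AUG Met / AUU Ile — nonsynonymous.
Codon 2: ACG Thr / ACG Thr — identical.
Codon 3: GAC Asp / GAC Asp — identical.
Codon 4: UUA Leu / UUA Leu — identical.
Codon 5: UGU Cys / GCU Ala — nonsynonymous.
Codon 6: UCU Ser / UCU Ser — identical.
Codon 7: AGU Ser / GGC Gly — nonsynonymous.
Codon 8: GUC Val / GUG Val — synonymous.
Synonymous differences: 1.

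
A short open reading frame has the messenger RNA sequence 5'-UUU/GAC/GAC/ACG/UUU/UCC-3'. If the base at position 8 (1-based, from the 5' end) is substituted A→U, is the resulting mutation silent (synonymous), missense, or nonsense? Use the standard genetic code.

missense

Position 8 falls in codon 3: GAC → Asp.
After the substitution the codon is GUC → Val.
Asp ≠ Val, so this is a missense mutation.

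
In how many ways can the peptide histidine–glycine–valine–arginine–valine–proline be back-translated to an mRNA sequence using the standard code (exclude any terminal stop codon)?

3072

His: 2 codons.
Gly: 4 codons.
Val: 4 codons.
Arg: 6 codons.
Val: 4 codons.
Pro: 4 codons.
2 × 4 × 4 × 6 × 4 × 4 = 3072.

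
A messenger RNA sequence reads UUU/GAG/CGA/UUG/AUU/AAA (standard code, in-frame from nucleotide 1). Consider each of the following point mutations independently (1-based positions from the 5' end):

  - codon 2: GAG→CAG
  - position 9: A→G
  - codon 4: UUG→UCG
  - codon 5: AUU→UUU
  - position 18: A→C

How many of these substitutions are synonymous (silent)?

1

Codon 2: GAG (Glu) → CAG (Gln) — missense.
Codon 3: CGA (Arg) → CGG (Arg) — synonymous.
Codon 4: UUG (Leu) → UCG (Ser) — missense.
Codon 5: AUU (Ile) → UUU (Phe) — missense.
Codon 6: AAA (Lys) → AAC (Asn) — missense.
Synonymous: 1 of 5.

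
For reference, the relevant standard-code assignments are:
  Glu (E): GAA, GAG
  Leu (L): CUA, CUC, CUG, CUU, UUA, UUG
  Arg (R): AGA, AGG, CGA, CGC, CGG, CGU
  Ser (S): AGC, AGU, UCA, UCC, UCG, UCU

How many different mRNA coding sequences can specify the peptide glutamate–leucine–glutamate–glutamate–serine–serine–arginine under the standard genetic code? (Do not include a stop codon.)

10368

Glu: 2 codons.
Leu: 6 codons.
Glu: 2 codons.
Glu: 2 codons.
Ser: 6 codons.
Ser: 6 codons.
Arg: 6 codons.
2 × 6 × 2 × 2 × 6 × 6 × 6 = 10368.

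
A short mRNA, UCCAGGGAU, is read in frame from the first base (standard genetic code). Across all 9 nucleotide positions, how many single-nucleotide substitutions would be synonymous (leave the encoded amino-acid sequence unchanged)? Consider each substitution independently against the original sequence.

6

Codon 1 (UCC, Ser): 3 synonymous substitutions.
Codon 2 (AGG, Arg): 2 synonymous substitutions.
Codon 3 (GAU, Asp): 1 synonymous substitution.
Total: 3 + 2 + 1 = 6.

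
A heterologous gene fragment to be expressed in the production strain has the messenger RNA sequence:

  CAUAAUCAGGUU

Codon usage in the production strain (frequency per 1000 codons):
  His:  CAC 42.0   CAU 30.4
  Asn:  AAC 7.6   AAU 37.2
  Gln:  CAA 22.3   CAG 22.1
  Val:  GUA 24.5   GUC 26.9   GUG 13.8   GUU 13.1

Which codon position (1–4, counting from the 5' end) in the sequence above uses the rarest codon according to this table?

Codon 1 CAU (His): 30.4 per 1000.
Codon 2 AAU (Asn): 37.2 per 1000.
Codon 3 CAG (Gln): 22.1 per 1000.
Codon 4 GUU (Val): 13.1 per 1000.
Lowest frequency is 13.1 at codon 4.

4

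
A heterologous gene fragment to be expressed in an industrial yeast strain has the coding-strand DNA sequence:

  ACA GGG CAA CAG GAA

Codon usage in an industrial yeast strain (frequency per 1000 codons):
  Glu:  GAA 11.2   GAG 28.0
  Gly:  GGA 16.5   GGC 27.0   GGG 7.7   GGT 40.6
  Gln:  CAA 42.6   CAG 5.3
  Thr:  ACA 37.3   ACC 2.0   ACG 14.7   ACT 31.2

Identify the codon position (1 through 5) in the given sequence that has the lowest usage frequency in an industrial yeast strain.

Codon 1 ACA (Thr): 37.3 per 1000.
Codon 2 GGG (Gly): 7.7 per 1000.
Codon 3 CAA (Gln): 42.6 per 1000.
Codon 4 CAG (Gln): 5.3 per 1000.
Codon 5 GAA (Glu): 11.2 per 1000.
Lowest frequency is 5.3 at codon 4.

4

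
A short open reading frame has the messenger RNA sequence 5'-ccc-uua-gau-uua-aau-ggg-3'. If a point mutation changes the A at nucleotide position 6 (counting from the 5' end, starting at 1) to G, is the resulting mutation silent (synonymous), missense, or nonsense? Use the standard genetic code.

silent

Position 6 falls in codon 2: UUA → Leu.
After the substitution the codon is UUG → Leu.
Both encode Leu, so the change is synonymous.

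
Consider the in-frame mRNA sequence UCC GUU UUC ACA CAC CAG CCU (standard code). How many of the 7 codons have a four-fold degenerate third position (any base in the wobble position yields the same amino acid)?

Codon 1 UCC (Ser): third position 4-fold.
Codon 2 GUU (Val): third position 4-fold.
Codon 3 UUC (Phe): third position 2-fold.
Codon 4 ACA (Thr): third position 4-fold.
Codon 5 CAC (His): third position 2-fold.
Codon 6 CAG (Gln): third position 2-fold.
Codon 7 CCU (Pro): third position 4-fold.
Four-fold degenerate third positions: 4.

4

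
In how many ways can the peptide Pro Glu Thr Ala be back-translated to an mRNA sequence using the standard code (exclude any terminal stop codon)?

128

Pro: 4 codons.
Glu: 2 codons.
Thr: 4 codons.
Ala: 4 codons.
4 × 2 × 4 × 4 = 128.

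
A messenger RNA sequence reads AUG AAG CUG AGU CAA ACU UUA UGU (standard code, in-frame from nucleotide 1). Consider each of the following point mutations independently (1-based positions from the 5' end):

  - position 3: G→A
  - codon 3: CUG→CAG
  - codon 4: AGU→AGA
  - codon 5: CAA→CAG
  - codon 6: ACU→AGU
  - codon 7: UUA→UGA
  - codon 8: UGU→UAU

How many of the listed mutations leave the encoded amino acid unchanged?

Codon 1: AUG (Met) → AUA (Ile) — missense.
Codon 3: CUG (Leu) → CAG (Gln) — missense.
Codon 4: AGU (Ser) → AGA (Arg) — missense.
Codon 5: CAA (Gln) → CAG (Gln) — synonymous.
Codon 6: ACU (Thr) → AGU (Ser) — missense.
Codon 7: UUA (Leu) → UGA (Stop) — nonsense.
Codon 8: UGU (Cys) → UAU (Tyr) — missense.
Synonymous: 1 of 7.

1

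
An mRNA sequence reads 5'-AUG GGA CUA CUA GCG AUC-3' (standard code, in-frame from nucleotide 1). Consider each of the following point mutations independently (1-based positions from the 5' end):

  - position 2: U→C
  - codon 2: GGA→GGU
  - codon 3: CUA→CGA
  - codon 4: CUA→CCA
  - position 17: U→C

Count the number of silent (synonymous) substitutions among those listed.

Codon 1: AUG (Met) → ACG (Thr) — missense.
Codon 2: GGA (Gly) → GGU (Gly) — synonymous.
Codon 3: CUA (Leu) → CGA (Arg) — missense.
Codon 4: CUA (Leu) → CCA (Pro) — missense.
Codon 6: AUC (Ile) → ACC (Thr) — missense.
Synonymous: 1 of 5.

1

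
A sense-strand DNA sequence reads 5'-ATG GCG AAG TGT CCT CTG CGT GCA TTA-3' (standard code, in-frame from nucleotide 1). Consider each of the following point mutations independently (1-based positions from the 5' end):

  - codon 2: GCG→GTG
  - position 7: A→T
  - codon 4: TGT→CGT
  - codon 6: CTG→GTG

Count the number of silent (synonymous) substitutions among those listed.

Codon 2: GCG (Ala) → GTG (Val) — missense.
Codon 3: AAG (Lys) → TAG (Stop) — nonsense.
Codon 4: TGT (Cys) → CGT (Arg) — missense.
Codon 6: CTG (Leu) → GTG (Val) — missense.
Synonymous: 0 of 4.

0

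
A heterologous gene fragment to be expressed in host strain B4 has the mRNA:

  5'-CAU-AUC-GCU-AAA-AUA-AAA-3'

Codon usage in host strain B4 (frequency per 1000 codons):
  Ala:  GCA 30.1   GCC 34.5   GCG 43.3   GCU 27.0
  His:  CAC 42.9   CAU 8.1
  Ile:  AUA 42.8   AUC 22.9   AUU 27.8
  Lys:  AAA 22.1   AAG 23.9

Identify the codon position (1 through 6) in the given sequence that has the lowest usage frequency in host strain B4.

Codon 1 CAU (His): 8.1 per 1000.
Codon 2 AUC (Ile): 22.9 per 1000.
Codon 3 GCU (Ala): 27.0 per 1000.
Codon 4 AAA (Lys): 22.1 per 1000.
Codon 5 AUA (Ile): 42.8 per 1000.
Codon 6 AAA (Lys): 22.1 per 1000.
Lowest frequency is 8.1 at codon 1.

1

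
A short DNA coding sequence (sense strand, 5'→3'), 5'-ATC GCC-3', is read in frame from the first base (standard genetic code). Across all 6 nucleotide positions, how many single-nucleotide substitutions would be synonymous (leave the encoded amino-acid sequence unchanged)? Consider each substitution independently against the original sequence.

5

Codon 1 (ATC, Ile): 2 synonymous substitutions.
Codon 2 (GCC, Ala): 3 synonymous substitutions.
Total: 2 + 3 = 5.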